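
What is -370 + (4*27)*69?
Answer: 7082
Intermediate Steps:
-370 + (4*27)*69 = -370 + 108*69 = -370 + 7452 = 7082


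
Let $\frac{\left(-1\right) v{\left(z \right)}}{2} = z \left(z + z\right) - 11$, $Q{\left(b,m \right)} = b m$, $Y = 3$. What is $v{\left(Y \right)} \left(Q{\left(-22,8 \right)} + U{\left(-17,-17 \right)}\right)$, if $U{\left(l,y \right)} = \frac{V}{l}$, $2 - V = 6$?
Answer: $\frac{41832}{17} \approx 2460.7$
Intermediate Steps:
$V = -4$ ($V = 2 - 6 = -4$)
$U{\left(l,y \right)} = - \frac{4}{l}$
$v{\left(z \right)} = 22 - 4 z^{2}$ ($v{\left(z \right)} = - 2 \left(z \left(z + z\right) - 11\right) = - 2 \left(z 2 z - 11\right) = - 2 \left(2 z^{2} - 11\right) = - 2 \left(-11 + 2 z^{2}\right) = 22 - 4 z^{2}$)
$v{\left(Y \right)} \left(Q{\left(-22,8 \right)} + U{\left(-17,-17 \right)}\right) = \left(22 - 4 \cdot 3^{2}\right) \left(\left(-22\right) 8 - \frac{4}{-17}\right) = \left(22 - 36\right) \left(-176 - - \frac{4}{17}\right) = \left(22 - 36\right) \left(-176 + \frac{4}{17}\right) = \left(-14\right) \left(- \frac{2988}{17}\right) = \frac{41832}{17}$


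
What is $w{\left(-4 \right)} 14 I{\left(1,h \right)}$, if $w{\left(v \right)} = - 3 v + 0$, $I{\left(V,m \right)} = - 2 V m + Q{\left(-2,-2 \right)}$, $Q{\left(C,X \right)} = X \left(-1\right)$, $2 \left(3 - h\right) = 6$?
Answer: $336$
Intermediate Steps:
$h = 0$ ($h = 3 - 3 = 0$)
$Q{\left(C,X \right)} = - X$
$I{\left(V,m \right)} = 2 - 2 V m$ ($I{\left(V,m \right)} = - 2 V m - -2 = - 2 V m + 2 = 2 - 2 V m$)
$w{\left(v \right)} = - 3 v$
$w{\left(-4 \right)} 14 I{\left(1,h \right)} = \left(-3\right) \left(-4\right) 14 \left(2 - 2 \cdot 0\right) = 12 \cdot 14 \left(2 + 0\right) = 168 \cdot 2 = 336$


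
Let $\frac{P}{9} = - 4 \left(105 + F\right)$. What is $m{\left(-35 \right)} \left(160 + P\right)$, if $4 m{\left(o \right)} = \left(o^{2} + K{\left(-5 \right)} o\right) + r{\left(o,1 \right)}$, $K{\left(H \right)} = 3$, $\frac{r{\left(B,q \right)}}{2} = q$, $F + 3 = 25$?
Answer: $-1237566$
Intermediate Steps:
$F = 22$ ($F = -3 + 25 = 22$)
$r{\left(B,q \right)} = 2 q$
$m{\left(o \right)} = \frac{1}{2} + \frac{o^{2}}{4} + \frac{3 o}{4}$ ($m{\left(o \right)} = \frac{\left(o^{2} + 3 o\right) + 2 \cdot 1}{4} = \frac{\left(o^{2} + 3 o\right) + 2}{4} = \frac{2 + o^{2} + 3 o}{4} = \frac{1}{2} + \frac{o^{2}}{4} + \frac{3 o}{4}$)
$P = -4572$ ($P = 9 \left(- 4 \left(105 + 22\right)\right) = 9 \left(\left(-4\right) 127\right) = 9 \left(-508\right) = -4572$)
$m{\left(-35 \right)} \left(160 + P\right) = \left(\frac{1}{2} + \frac{\left(-35\right)^{2}}{4} + \frac{3}{4} \left(-35\right)\right) \left(160 - 4572\right) = \left(\frac{1}{2} + \frac{1}{4} \cdot 1225 - \frac{105}{4}\right) \left(-4412\right) = \left(\frac{1}{2} + \frac{1225}{4} - \frac{105}{4}\right) \left(-4412\right) = \frac{561}{2} \left(-4412\right) = -1237566$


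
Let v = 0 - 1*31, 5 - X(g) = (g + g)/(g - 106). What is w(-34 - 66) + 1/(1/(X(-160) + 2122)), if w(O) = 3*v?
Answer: 270362/133 ≈ 2032.8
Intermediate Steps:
X(g) = 5 - 2*g/(-106 + g) (X(g) = 5 - (g + g)/(g - 106) = 5 - 2*g/(-106 + g))
v = -31 (v = 0 - 31 = -31)
w(O) = -93 (w(O) = 3*(-31) = -93)
w(-34 - 66) + 1/(1/(X(-160) + 2122)) = -93 + 1/(1/((-530 + 3*(-160))/(-106 - 160) + 2122)) = -93 + 1/(1/((-530 - 480)/(-266) + 2122)) = -93 + 1/(1/(-1/266*(-1010) + 2122)) = -93 + 1/(1/(505/133 + 2122)) = -93 + 1/(1/(282731/133)) = -93 + 1/(133/282731) = -93 + 282731/133 = 270362/133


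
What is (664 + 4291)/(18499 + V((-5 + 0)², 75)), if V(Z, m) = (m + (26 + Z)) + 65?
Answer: 991/3738 ≈ 0.26511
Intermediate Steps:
V(Z, m) = 91 + Z + m (V(Z, m) = (26 + Z + m) + 65 = 91 + Z + m)
(664 + 4291)/(18499 + V((-5 + 0)², 75)) = (664 + 4291)/(18499 + (91 + (-5 + 0)² + 75)) = 4955/(18499 + (91 + (-5)² + 75)) = 4955/(18499 + (91 + 25 + 75)) = 4955/(18499 + 191) = 4955/18690 = 4955*(1/18690) = 991/3738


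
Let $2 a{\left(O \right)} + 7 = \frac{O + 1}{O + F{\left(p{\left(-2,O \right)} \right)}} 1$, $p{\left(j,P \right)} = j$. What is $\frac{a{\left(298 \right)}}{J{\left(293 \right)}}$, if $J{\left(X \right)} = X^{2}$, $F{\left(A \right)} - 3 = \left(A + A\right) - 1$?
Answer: $- \frac{1773}{50822608} \approx -3.4886 \cdot 10^{-5}$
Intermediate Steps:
$F{\left(A \right)} = 2 + 2 A$ ($F{\left(A \right)} = 3 + \left(\left(A + A\right) - 1\right) = 3 + \left(2 A - 1\right) = 3 + \left(-1 + 2 A\right) = 2 + 2 A$)
$a{\left(O \right)} = - \frac{7}{2} + \frac{1 + O}{2 \left(-2 + O\right)}$ ($a{\left(O \right)} = - \frac{7}{2} + \frac{\frac{O + 1}{O + \left(2 + 2 \left(-2\right)\right)} 1}{2} = - \frac{7}{2} + \frac{\frac{1 + O}{O + \left(2 - 4\right)} 1}{2} = - \frac{7}{2} + \frac{\frac{1 + O}{O - 2} \cdot 1}{2} = - \frac{7}{2} + \frac{\frac{1 + O}{-2 + O} 1}{2} = - \frac{7}{2} + \frac{\frac{1}{-2 + O} \left(1 + O\right)}{2} = - \frac{7}{2} + \frac{1 + O}{2 \left(-2 + O\right)}$)
$\frac{a{\left(298 \right)}}{J{\left(293 \right)}} = \frac{\frac{3}{2} \frac{1}{-2 + 298} \left(5 - 596\right)}{293^{2}} = \frac{\frac{3}{2} \cdot \frac{1}{296} \left(5 - 596\right)}{85849} = \frac{3}{2} \cdot \frac{1}{296} \left(-591\right) \frac{1}{85849} = \left(- \frac{1773}{592}\right) \frac{1}{85849} = - \frac{1773}{50822608}$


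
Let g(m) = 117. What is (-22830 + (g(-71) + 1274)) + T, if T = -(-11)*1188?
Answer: -8371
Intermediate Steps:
T = 13068 (T = -1*(-13068) = 13068)
(-22830 + (g(-71) + 1274)) + T = (-22830 + (117 + 1274)) + 13068 = (-22830 + 1391) + 13068 = -21439 + 13068 = -8371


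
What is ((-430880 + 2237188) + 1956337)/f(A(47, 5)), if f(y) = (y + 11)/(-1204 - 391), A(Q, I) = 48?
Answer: -6001418775/59 ≈ -1.0172e+8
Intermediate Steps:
f(y) = -1/145 - y/1595 (f(y) = (11 + y)/(-1595) = (11 + y)*(-1/1595) = -1/145 - y/1595)
((-430880 + 2237188) + 1956337)/f(A(47, 5)) = ((-430880 + 2237188) + 1956337)/(-1/145 - 1/1595*48) = (1806308 + 1956337)/(-1/145 - 48/1595) = 3762645/(-59/1595) = 3762645*(-1595/59) = -6001418775/59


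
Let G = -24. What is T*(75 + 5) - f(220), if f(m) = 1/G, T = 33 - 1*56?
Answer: -44159/24 ≈ -1840.0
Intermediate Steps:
T = -23 (T = 33 - 56 = -23)
f(m) = -1/24 (f(m) = 1/(-24) = -1/24)
T*(75 + 5) - f(220) = -23*(75 + 5) - 1*(-1/24) = -23*80 + 1/24 = -1840 + 1/24 = -44159/24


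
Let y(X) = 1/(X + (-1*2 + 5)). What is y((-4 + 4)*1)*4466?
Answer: 4466/3 ≈ 1488.7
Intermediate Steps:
y(X) = 1/(3 + X) (y(X) = 1/(X + (-2 + 5)) = 1/(X + 3) = 1/(3 + X))
y((-4 + 4)*1)*4466 = 4466/(3 + (-4 + 4)*1) = 4466/(3 + 0*1) = 4466/(3 + 0) = 4466/3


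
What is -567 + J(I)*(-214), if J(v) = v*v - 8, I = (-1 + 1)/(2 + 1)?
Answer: 1145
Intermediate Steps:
I = 0 (I = 0/3 = (⅓)*0 = 0)
J(v) = -8 + v² (J(v) = v² - 8 = -8 + v²)
-567 + J(I)*(-214) = -567 + (-8 + 0²)*(-214) = -567 + (-8 + 0)*(-214) = -567 - 8*(-214) = -567 + 1712 = 1145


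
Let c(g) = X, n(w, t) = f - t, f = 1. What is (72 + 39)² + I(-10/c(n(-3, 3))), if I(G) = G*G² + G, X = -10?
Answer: 12323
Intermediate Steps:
n(w, t) = 1 - t
c(g) = -10
I(G) = G + G³ (I(G) = G³ + G = G + G³)
(72 + 39)² + I(-10/c(n(-3, 3))) = (72 + 39)² + (-10/(-10) + (-10/(-10))³) = 111² + (-10*(-⅒) + (-10*(-⅒))³) = 12321 + (1 + 1³) = 12321 + (1 + 1) = 12321 + 2 = 12323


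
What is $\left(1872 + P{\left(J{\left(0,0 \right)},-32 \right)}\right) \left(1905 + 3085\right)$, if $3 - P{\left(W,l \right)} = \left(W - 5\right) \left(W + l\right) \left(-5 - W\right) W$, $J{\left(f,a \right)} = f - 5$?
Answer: $9356250$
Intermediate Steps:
$J{\left(f,a \right)} = -5 + f$
$P{\left(W,l \right)} = 3 - W \left(-5 + W\right) \left(-5 - W\right) \left(W + l\right)$ ($P{\left(W,l \right)} = 3 - \left(W - 5\right) \left(W + l\right) \left(-5 - W\right) W = 3 - \left(-5 + W\right) \left(W + l\right) \left(-5 - W\right) W = 3 - \left(-5 + W\right) \left(-5 - W\right) \left(W + l\right) W = 3 - W \left(-5 + W\right) \left(-5 - W\right) \left(W + l\right)$)
$\left(1872 + P{\left(J{\left(0,0 \right)},-32 \right)}\right) \left(1905 + 3085\right) = \left(1872 - \left(-3 - \left(-5 + 0\right)^{4} + 25 \left(-5 + 0\right)^{2} + 32 \left(-5 + 0\right)^{3} + 25 \left(-5 + 0\right) \left(-32\right)\right)\right) \left(1905 + 3085\right) = \left(1872 - \left(-3 - 4000 - 625 + 625 + 4000\right)\right) 4990 = \left(1872 - -3\right) 4990 = \left(1872 + \left(3 + 625 - 625 + 4000 - 4000\right)\right) 4990 = \left(1872 + 3\right) 4990 = 1875 \cdot 4990 = 9356250$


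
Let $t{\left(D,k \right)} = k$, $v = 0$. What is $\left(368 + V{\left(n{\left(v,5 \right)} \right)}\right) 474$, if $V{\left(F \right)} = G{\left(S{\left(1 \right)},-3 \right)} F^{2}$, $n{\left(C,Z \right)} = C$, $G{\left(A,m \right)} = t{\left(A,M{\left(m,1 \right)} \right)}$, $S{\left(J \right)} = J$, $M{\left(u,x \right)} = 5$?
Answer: $174432$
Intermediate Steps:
$G{\left(A,m \right)} = 5$
$V{\left(F \right)} = 5 F^{2}$
$\left(368 + V{\left(n{\left(v,5 \right)} \right)}\right) 474 = \left(368 + 5 \cdot 0^{2}\right) 474 = \left(368 + 5 \cdot 0\right) 474 = \left(368 + 0\right) 474 = 368 \cdot 474 = 174432$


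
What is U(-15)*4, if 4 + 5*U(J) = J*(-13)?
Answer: 764/5 ≈ 152.80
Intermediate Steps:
U(J) = -⅘ - 13*J/5 (U(J) = -⅘ + (J*(-13))/5 = -⅘ + (-13*J)/5 = -⅘ - 13*J/5)
U(-15)*4 = (-⅘ - 13/5*(-15))*4 = (-⅘ + 39)*4 = (191/5)*4 = 764/5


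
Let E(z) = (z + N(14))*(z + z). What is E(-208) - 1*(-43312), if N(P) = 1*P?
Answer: 124016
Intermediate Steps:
N(P) = P
E(z) = 2*z*(14 + z) (E(z) = (z + 14)*(z + z) = (14 + z)*(2*z) = 2*z*(14 + z))
E(-208) - 1*(-43312) = 2*(-208)*(14 - 208) - 1*(-43312) = 2*(-208)*(-194) + 43312 = 80704 + 43312 = 124016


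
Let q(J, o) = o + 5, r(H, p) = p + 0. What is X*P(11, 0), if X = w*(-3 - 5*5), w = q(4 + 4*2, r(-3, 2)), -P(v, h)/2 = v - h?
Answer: 4312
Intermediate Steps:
r(H, p) = p
P(v, h) = -2*v + 2*h (P(v, h) = -2*(v - h) = -2*v + 2*h)
q(J, o) = 5 + o
w = 7 (w = 5 + 2 = 7)
X = -196 (X = 7*(-3 - 5*5) = 7*(-3 - 25) = 7*(-28) = -196)
X*P(11, 0) = -196*(-2*11 + 2*0) = -196*(-22 + 0) = -196*(-22) = 4312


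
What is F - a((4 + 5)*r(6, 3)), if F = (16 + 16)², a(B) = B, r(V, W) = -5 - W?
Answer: 1096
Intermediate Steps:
F = 1024 (F = 32² = 1024)
F - a((4 + 5)*r(6, 3)) = 1024 - (4 + 5)*(-5 - 1*3) = 1024 - 9*(-5 - 3) = 1024 - 9*(-8) = 1024 - 1*(-72) = 1024 + 72 = 1096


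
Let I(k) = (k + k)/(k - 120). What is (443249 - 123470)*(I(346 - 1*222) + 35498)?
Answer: 11371341240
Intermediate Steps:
I(k) = 2*k/(-120 + k) (I(k) = (2*k)/(-120 + k) = 2*k/(-120 + k))
(443249 - 123470)*(I(346 - 1*222) + 35498) = (443249 - 123470)*(2*(346 - 1*222)/(-120 + (346 - 1*222)) + 35498) = 319779*(2*(346 - 222)/(-120 + (346 - 222)) + 35498) = 319779*(2*124/(-120 + 124) + 35498) = 319779*(2*124/4 + 35498) = 319779*(2*124*(¼) + 35498) = 319779*(62 + 35498) = 319779*35560 = 11371341240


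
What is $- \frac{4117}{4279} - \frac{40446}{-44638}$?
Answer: $- \frac{486646}{8682091} \approx -0.056052$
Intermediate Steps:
$- \frac{4117}{4279} - \frac{40446}{-44638} = \left(-4117\right) \frac{1}{4279} - - \frac{20223}{22319} = - \frac{4117}{4279} + \frac{20223}{22319} = - \frac{486646}{8682091}$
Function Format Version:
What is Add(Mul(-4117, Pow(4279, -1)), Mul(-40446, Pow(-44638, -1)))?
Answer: Rational(-486646, 8682091) ≈ -0.056052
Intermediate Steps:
Add(Mul(-4117, Pow(4279, -1)), Mul(-40446, Pow(-44638, -1))) = Add(Mul(-4117, Rational(1, 4279)), Mul(-40446, Rational(-1, 44638))) = Add(Rational(-4117, 4279), Rational(20223, 22319)) = Rational(-486646, 8682091)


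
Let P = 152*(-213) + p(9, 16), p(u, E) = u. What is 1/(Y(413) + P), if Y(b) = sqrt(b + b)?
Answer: -32367/1047621863 - sqrt(826)/1047621863 ≈ -3.0923e-5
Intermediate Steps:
Y(b) = sqrt(2)*sqrt(b) (Y(b) = sqrt(2*b) = sqrt(2)*sqrt(b))
P = -32367 (P = 152*(-213) + 9 = -32376 + 9 = -32367)
1/(Y(413) + P) = 1/(sqrt(2)*sqrt(413) - 32367) = 1/(sqrt(826) - 32367) = 1/(-32367 + sqrt(826))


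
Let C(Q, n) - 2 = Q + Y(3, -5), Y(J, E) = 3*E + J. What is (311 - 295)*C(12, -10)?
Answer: 32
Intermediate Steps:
Y(J, E) = J + 3*E
C(Q, n) = -10 + Q (C(Q, n) = 2 + (Q + (3 + 3*(-5))) = 2 + (Q + (3 - 15)) = 2 + (Q - 12) = 2 + (-12 + Q) = -10 + Q)
(311 - 295)*C(12, -10) = (311 - 295)*(-10 + 12) = 16*2 = 32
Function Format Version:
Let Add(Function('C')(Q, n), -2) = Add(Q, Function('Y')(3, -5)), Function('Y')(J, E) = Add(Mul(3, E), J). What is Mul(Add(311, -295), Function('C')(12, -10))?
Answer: 32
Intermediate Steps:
Function('Y')(J, E) = Add(J, Mul(3, E))
Function('C')(Q, n) = Add(-10, Q) (Function('C')(Q, n) = Add(2, Add(Q, Add(3, Mul(3, -5)))) = Add(2, Add(Q, Add(3, -15))) = Add(2, Add(Q, -12)) = Add(2, Add(-12, Q)) = Add(-10, Q))
Mul(Add(311, -295), Function('C')(12, -10)) = Mul(Add(311, -295), Add(-10, 12)) = Mul(16, 2) = 32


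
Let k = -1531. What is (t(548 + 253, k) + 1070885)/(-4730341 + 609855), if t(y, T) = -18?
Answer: -1070867/4120486 ≈ -0.25989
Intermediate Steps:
(t(548 + 253, k) + 1070885)/(-4730341 + 609855) = (-18 + 1070885)/(-4730341 + 609855) = 1070867/(-4120486) = 1070867*(-1/4120486) = -1070867/4120486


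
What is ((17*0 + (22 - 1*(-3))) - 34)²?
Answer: 81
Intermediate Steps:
((17*0 + (22 - 1*(-3))) - 34)² = ((0 + (22 + 3)) - 34)² = ((0 + 25) - 34)² = (25 - 34)² = (-9)² = 81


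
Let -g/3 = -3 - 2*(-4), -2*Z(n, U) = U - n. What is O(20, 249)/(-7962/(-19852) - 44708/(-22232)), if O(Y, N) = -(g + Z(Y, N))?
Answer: 72901507/1357850 ≈ 53.689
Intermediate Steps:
Z(n, U) = n/2 - U/2 (Z(n, U) = -(U - n)/2 = n/2 - U/2)
g = -15 (g = -3*(-3 - 2*(-4)) = -3*(-3 + 8) = -3*5 = -15)
O(Y, N) = 15 + N/2 - Y/2 (O(Y, N) = -(-15 + (Y/2 - N/2)) = -(-15 + Y/2 - N/2) = 15 + N/2 - Y/2)
O(20, 249)/(-7962/(-19852) - 44708/(-22232)) = (15 + (½)*249 - ½*20)/(-7962/(-19852) - 44708/(-22232)) = (15 + 249/2 - 10)/(-7962*(-1/19852) - 44708*(-1/22232)) = 259/(2*(3981/9926 + 11177/5558)) = 259/(2*(678925/281473)) = (259/2)*(281473/678925) = 72901507/1357850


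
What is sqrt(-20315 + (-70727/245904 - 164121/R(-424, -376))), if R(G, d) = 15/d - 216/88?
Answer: sqrt(2032782421120588548465)/211415964 ≈ 213.26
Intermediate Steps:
R(G, d) = -27/11 + 15/d (R(G, d) = 15/d - 216*1/88 = 15/d - 27/11 = -27/11 + 15/d)
sqrt(-20315 + (-70727/245904 - 164121/R(-424, -376))) = sqrt(-20315 + (-70727/245904 - 164121/(-27/11 + 15/(-376)))) = sqrt(-20315 + (-70727*1/245904 - 164121/(-27/11 + 15*(-1/376)))) = sqrt(-20315 + (-70727/245904 - 164121/(-27/11 - 15/376))) = sqrt(-20315 + (-70727/245904 - 164121/(-10317/4136))) = sqrt(-20315 + (-70727/245904 - 164121*(-4136/10317))) = sqrt(-20315 + (-70727/245904 + 226268152/3439)) = sqrt(-20315 + 55640000419255/845663856) = sqrt(38460339184615/845663856) = sqrt(2032782421120588548465)/211415964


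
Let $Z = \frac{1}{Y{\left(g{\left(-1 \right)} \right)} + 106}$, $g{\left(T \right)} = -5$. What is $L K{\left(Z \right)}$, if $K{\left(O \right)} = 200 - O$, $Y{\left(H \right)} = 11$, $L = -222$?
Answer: $- \frac{1731526}{39} \approx -44398.0$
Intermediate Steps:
$Z = \frac{1}{117}$ ($Z = \frac{1}{11 + 106} = \frac{1}{117} \approx 0.008547$)
$L K{\left(Z \right)} = - 222 \left(200 - \frac{1}{117}\right) = \left(-222\right) \frac{23399}{117} = - \frac{1731526}{39}$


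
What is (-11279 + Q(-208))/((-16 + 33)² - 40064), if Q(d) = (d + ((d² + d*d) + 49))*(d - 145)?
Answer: 30499536/39775 ≈ 766.80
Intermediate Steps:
Q(d) = (-145 + d)*(49 + d + 2*d²) (Q(d) = (d + ((d² + d²) + 49))*(-145 + d) = (d + (2*d² + 49))*(-145 + d) = (d + (49 + 2*d²))*(-145 + d) = (49 + d + 2*d²)*(-145 + d) = (-145 + d)*(49 + d + 2*d²))
(-11279 + Q(-208))/((-16 + 33)² - 40064) = (-11279 + (-7105 - 289*(-208)² - 96*(-208) + 2*(-208)³))/((-16 + 33)² - 40064) = (-11279 + (-7105 - 289*43264 + 19968 + 2*(-8998912)))/(17² - 40064) = (-11279 + (-7105 - 12503296 + 19968 - 17997824))/(289 - 40064) = (-11279 - 30488257)/(-39775) = -30499536*(-1/39775) = 30499536/39775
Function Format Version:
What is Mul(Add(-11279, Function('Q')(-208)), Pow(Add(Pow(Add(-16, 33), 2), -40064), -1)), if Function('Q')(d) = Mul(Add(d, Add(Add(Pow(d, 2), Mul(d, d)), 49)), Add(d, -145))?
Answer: Rational(30499536, 39775) ≈ 766.80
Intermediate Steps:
Function('Q')(d) = Mul(Add(-145, d), Add(49, d, Mul(2, Pow(d, 2)))) (Function('Q')(d) = Mul(Add(d, Add(Add(Pow(d, 2), Pow(d, 2)), 49)), Add(-145, d)) = Mul(Add(d, Add(Mul(2, Pow(d, 2)), 49)), Add(-145, d)) = Mul(Add(d, Add(49, Mul(2, Pow(d, 2)))), Add(-145, d)) = Mul(Add(49, d, Mul(2, Pow(d, 2))), Add(-145, d)) = Mul(Add(-145, d), Add(49, d, Mul(2, Pow(d, 2)))))
Mul(Add(-11279, Function('Q')(-208)), Pow(Add(Pow(Add(-16, 33), 2), -40064), -1)) = Mul(Add(-11279, Add(-7105, Mul(-289, Pow(-208, 2)), Mul(-96, -208), Mul(2, Pow(-208, 3)))), Pow(Add(Pow(Add(-16, 33), 2), -40064), -1)) = Mul(Add(-11279, Add(-7105, Mul(-289, 43264), 19968, Mul(2, -8998912))), Pow(Add(Pow(17, 2), -40064), -1)) = Mul(Add(-11279, Add(-7105, -12503296, 19968, -17997824)), Pow(Add(289, -40064), -1)) = Mul(Add(-11279, -30488257), Pow(-39775, -1)) = Mul(-30499536, Rational(-1, 39775)) = Rational(30499536, 39775)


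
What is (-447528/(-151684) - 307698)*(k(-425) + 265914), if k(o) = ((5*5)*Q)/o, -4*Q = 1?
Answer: -52746110328485082/644657 ≈ -8.1820e+10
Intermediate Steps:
Q = -¼ (Q = -¼*1 = -¼ ≈ -0.25000)
k(o) = -25/(4*o) (k(o) = ((5*5)*(-¼))/o = (25*(-¼))/o = -25/(4*o))
(-447528/(-151684) - 307698)*(k(-425) + 265914) = (-447528/(-151684) - 307698)*(-25/4/(-425) + 265914) = (-447528*(-1/151684) - 307698)*(-25/4*(-1/425) + 265914) = (111882/37921 - 307698)*(1/68 + 265914) = -11668103976/37921*18082153/68 = -52746110328485082/644657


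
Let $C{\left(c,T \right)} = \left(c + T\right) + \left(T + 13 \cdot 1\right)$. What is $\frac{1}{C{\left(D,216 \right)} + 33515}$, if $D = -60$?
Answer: $\frac{1}{33900} \approx 2.9499 \cdot 10^{-5}$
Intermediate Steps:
$C{\left(c,T \right)} = 13 + c + 2 T$ ($C{\left(c,T \right)} = \left(T + c\right) + \left(T + 13\right) = \left(T + c\right) + \left(13 + T\right) = 13 + c + 2 T$)
$\frac{1}{C{\left(D,216 \right)} + 33515} = \frac{1}{\left(13 - 60 + 2 \cdot 216\right) + 33515} = \frac{1}{\left(13 - 60 + 432\right) + 33515} = \frac{1}{385 + 33515} = \frac{1}{33900}$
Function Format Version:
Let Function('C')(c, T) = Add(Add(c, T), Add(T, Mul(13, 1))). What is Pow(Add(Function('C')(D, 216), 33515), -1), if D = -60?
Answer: Rational(1, 33900) ≈ 2.9499e-5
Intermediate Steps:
Function('C')(c, T) = Add(13, c, Mul(2, T)) (Function('C')(c, T) = Add(Add(T, c), Add(T, 13)) = Add(Add(T, c), Add(13, T)) = Add(13, c, Mul(2, T)))
Pow(Add(Function('C')(D, 216), 33515), -1) = Pow(Add(Add(13, -60, Mul(2, 216)), 33515), -1) = Pow(Add(Add(13, -60, 432), 33515), -1) = Pow(Add(385, 33515), -1) = Pow(33900, -1) = Rational(1, 33900)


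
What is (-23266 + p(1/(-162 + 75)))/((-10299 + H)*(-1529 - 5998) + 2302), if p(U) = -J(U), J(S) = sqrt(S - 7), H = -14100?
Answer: -23266/183653575 - I*sqrt(53070)/15977861025 ≈ -0.00012668 - 1.4418e-8*I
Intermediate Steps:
J(S) = sqrt(-7 + S)
p(U) = -sqrt(-7 + U)
(-23266 + p(1/(-162 + 75)))/((-10299 + H)*(-1529 - 5998) + 2302) = (-23266 - sqrt(-7 + 1/(-162 + 75)))/((-10299 - 14100)*(-1529 - 5998) + 2302) = (-23266 - sqrt(-7 + 1/(-87)))/(-24399*(-7527) + 2302) = (-23266 - sqrt(-7 - 1/87))/(183651273 + 2302) = (-23266 - sqrt(-610/87))/183653575 = (-23266 - I*sqrt(53070)/87)*(1/183653575) = -23266/183653575 - I*sqrt(53070)/15977861025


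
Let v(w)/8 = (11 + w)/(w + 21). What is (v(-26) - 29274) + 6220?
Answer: -23030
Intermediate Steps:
v(w) = 8*(11 + w)/(21 + w) (v(w) = 8*((11 + w)/(w + 21)) = 8*((11 + w)/(21 + w)) = 8*(11 + w)/(21 + w))
(v(-26) - 29274) + 6220 = (8*(11 - 26)/(21 - 26) - 29274) + 6220 = (8*(-15)/(-5) - 29274) + 6220 = (8*(-⅕)*(-15) - 29274) + 6220 = (24 - 29274) + 6220 = -29250 + 6220 = -23030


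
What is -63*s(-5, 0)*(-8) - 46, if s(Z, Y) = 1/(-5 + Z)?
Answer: -482/5 ≈ -96.400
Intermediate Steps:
-63*s(-5, 0)*(-8) - 46 = -63*(-8)/(-5 - 5) - 46 = -63*(-8)/(-10) - 46 = -(-63)*(-8)/10 - 46 = -63*⅘ - 46 = -252/5 - 46 = -482/5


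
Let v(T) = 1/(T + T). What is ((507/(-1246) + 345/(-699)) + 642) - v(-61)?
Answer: 5676815997/8854699 ≈ 641.11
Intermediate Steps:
v(T) = 1/(2*T)
((507/(-1246) + 345/(-699)) + 642) - v(-61) = ((507/(-1246) + 345/(-699)) + 642) - 1/(2*(-61)) = ((507*(-1/1246) + 345*(-1/699)) + 642) - (-1)/(2*61) = ((-507/1246 - 115/233) + 642) - 1*(-1/122) = (-261421/290318 + 642) + 1/122 = 186122735/290318 + 1/122 = 5676815997/8854699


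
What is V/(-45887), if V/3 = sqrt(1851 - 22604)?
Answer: -3*I*sqrt(20753)/45887 ≈ -0.0094183*I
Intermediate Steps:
V = 3*I*sqrt(20753) (V = 3*sqrt(1851 - 22604) = 3*sqrt(-20753) = 3*(I*sqrt(20753)) = 3*I*sqrt(20753) ≈ 432.18*I)
V/(-45887) = (3*I*sqrt(20753))/(-45887) = (3*I*sqrt(20753))*(-1/45887) = -3*I*sqrt(20753)/45887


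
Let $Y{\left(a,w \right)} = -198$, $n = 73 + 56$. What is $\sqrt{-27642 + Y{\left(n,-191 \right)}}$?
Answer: $8 i \sqrt{435} \approx 166.85 i$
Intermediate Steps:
$n = 129$
$\sqrt{-27642 + Y{\left(n,-191 \right)}} = \sqrt{-27642 - 198} = \sqrt{-27840} = 8 i \sqrt{435}$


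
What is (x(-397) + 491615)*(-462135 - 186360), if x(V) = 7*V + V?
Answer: -316750249305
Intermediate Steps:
x(V) = 8*V
(x(-397) + 491615)*(-462135 - 186360) = (8*(-397) + 491615)*(-462135 - 186360) = (-3176 + 491615)*(-648495) = 488439*(-648495) = -316750249305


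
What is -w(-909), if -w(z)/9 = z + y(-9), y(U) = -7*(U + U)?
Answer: -7047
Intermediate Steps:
y(U) = -14*U
w(z) = -1134 - 9*z (w(z) = -9*(z - 14*(-9)) = -9*(z + 126) = -9*(126 + z) = -1134 - 9*z)
-w(-909) = -(-1134 - 9*(-909)) = -(-1134 + 8181) = -1*7047 = -7047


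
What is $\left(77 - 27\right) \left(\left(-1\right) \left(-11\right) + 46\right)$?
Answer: $2850$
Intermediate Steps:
$\left(77 - 27\right) \left(\left(-1\right) \left(-11\right) + 46\right) = 50 \left(11 + 46\right) = 50 \cdot 57 = 2850$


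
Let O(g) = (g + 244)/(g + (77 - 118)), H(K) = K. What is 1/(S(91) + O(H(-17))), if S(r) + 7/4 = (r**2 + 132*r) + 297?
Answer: 116/2387783 ≈ 4.8581e-5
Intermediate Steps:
S(r) = 1181/4 + r**2 + 132*r (S(r) = -7/4 + ((r**2 + 132*r) + 297) = -7/4 + (297 + r**2 + 132*r) = 1181/4 + r**2 + 132*r)
O(g) = (244 + g)/(-41 + g) (O(g) = (244 + g)/(g - 41) = (244 + g)/(-41 + g))
1/(S(91) + O(H(-17))) = 1/((1181/4 + 91**2 + 132*91) + (244 - 17)/(-41 - 17)) = 1/((1181/4 + 8281 + 12012) + 227/(-58)) = 1/(82353/4 - 1/58*227) = 1/(82353/4 - 227/58) = 1/(2387783/116) = 116/2387783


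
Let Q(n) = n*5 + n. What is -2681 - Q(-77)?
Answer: -2219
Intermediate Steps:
Q(n) = 6*n (Q(n) = 5*n + n = 6*n)
-2681 - Q(-77) = -2681 - 6*(-77) = -2681 - 1*(-462) = -2681 + 462 = -2219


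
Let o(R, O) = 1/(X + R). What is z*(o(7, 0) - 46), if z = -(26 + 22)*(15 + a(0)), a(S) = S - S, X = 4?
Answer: 363600/11 ≈ 33055.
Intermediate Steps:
o(R, O) = 1/(4 + R)
a(S) = 0
z = -720 (z = -(26 + 22)*(15 + 0) = -48*15 = -1*720 = -720)
z*(o(7, 0) - 46) = -720*(1/(4 + 7) - 46) = -720*(1/11 - 46) = -720*(-505/11) = 363600/11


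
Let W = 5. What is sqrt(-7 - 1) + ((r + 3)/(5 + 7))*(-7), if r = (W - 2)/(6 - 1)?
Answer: -21/10 + 2*I*sqrt(2) ≈ -2.1 + 2.8284*I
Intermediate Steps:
r = 3/5 (r = (5 - 2)/(6 - 1) = 3/5 ≈ 0.60000)
sqrt(-7 - 1) + ((r + 3)/(5 + 7))*(-7) = sqrt(-7 - 1) + ((3/5 + 3)/(5 + 7))*(-7) = sqrt(-8) + ((18/5)/12)*(-7) = 2*I*sqrt(2) + ((18/5)*(1/12))*(-7) = 2*I*sqrt(2) + (3/10)*(-7) = 2*I*sqrt(2) - 21/10 = -21/10 + 2*I*sqrt(2)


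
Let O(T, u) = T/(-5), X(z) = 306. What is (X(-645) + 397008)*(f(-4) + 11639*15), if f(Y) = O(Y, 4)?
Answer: 346826912706/5 ≈ 6.9365e+10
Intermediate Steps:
O(T, u) = -T/5 (O(T, u) = T*(-1/5) = -T/5)
f(Y) = -Y/5
(X(-645) + 397008)*(f(-4) + 11639*15) = (306 + 397008)*(-1/5*(-4) + 11639*15) = 397314*(4/5 + 174585) = 397314*(872929/5) = 346826912706/5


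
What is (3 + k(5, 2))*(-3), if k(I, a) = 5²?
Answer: -84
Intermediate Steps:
k(I, a) = 25
(3 + k(5, 2))*(-3) = (3 + 25)*(-3) = 28*(-3) = -84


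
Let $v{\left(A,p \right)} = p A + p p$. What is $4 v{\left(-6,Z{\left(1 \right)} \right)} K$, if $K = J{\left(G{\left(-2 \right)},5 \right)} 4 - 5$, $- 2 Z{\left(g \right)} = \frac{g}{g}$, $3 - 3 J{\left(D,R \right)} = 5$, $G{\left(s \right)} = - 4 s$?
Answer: $- \frac{299}{3} \approx -99.667$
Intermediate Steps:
$J{\left(D,R \right)} = - \frac{2}{3}$ ($J{\left(D,R \right)} = 1 - \frac{5}{3} = - \frac{2}{3}$)
$Z{\left(g \right)} = - \frac{1}{2}$ ($Z{\left(g \right)} = - \frac{g \frac{1}{g}}{2} = \left(- \frac{1}{2}\right) 1 = - \frac{1}{2}$)
$v{\left(A,p \right)} = p^{2} + A p$ ($v{\left(A,p \right)} = A p + p^{2} = p^{2} + A p$)
$K = - \frac{23}{3}$ ($K = \left(- \frac{2}{3}\right) 4 - 5 = - \frac{8}{3} - 5 = - \frac{23}{3} \approx -7.6667$)
$4 v{\left(-6,Z{\left(1 \right)} \right)} K = 4 - \frac{-6 - \frac{1}{2}}{2} \left(- \frac{23}{3}\right) = 4 \left(- \frac{1}{2}\right) \left(- \frac{13}{2}\right) \left(- \frac{23}{3}\right) = 4 \cdot \frac{13}{4} \left(- \frac{23}{3}\right) = 4 \left(- \frac{299}{12}\right) = - \frac{299}{3}$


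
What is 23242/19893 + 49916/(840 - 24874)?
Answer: -217190380/239054181 ≈ -0.90854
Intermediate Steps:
23242/19893 + 49916/(840 - 24874) = 23242*(1/19893) + 49916/(-24034) = 23242/19893 + 49916*(-1/24034) = 23242/19893 - 24958/12017 = -217190380/239054181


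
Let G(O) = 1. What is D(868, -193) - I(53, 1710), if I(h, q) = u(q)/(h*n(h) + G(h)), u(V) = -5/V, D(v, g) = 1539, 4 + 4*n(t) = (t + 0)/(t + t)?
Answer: 95530343/62073 ≈ 1539.0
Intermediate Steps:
n(t) = -7/8 (n(t) = -1 + ((t + 0)/(t + t))/4 = -1 + (t/((2*t)))/4 = -1 + (t*(1/(2*t)))/4 = -1 + (1/4)*(1/2) = -1 + 1/8 = -7/8)
I(h, q) = -5/(q*(1 - 7*h/8)) (I(h, q) = (-5/q)/(h*(-7/8) + 1) = (-5/q)/(-7*h/8 + 1) = (-5/q)/(1 - 7*h/8) = -5/(q*(1 - 7*h/8)))
D(868, -193) - I(53, 1710) = 1539 - 40/(1710*(-8 + 7*53)) = 1539 - 40/(1710*(-8 + 371)) = 1539 - 40/(1710*363) = 1539 - 1*4/62073 = 1539 - 4/62073 = 95530343/62073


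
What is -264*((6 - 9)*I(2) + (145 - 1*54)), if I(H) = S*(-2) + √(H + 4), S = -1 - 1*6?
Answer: -12936 + 792*√6 ≈ -10996.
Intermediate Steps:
S = -7 (S = -1 - 6 = -7)
I(H) = 14 + √(4 + H) (I(H) = -7*(-2) + √(H + 4) = 14 + √(4 + H))
-264*((6 - 9)*I(2) + (145 - 1*54)) = -264*((6 - 9)*(14 + √(4 + 2)) + (145 - 1*54)) = -264*(-3*(14 + √6) + (145 - 54)) = -264*((-42 - 3*√6) + 91) = -264*(49 - 3*√6) = -12936 + 792*√6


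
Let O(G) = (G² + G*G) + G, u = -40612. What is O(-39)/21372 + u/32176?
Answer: -618057/551014 ≈ -1.1217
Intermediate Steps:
O(G) = G + 2*G² (O(G) = (G² + G²) + G = 2*G² + G = G + 2*G²)
O(-39)/21372 + u/32176 = -39*(1 + 2*(-39))/21372 - 40612/32176 = -39*(1 - 78)*(1/21372) - 40612*1/32176 = -39*(-77)*(1/21372) - 10153/8044 = 3003*(1/21372) - 10153/8044 = 77/548 - 10153/8044 = -618057/551014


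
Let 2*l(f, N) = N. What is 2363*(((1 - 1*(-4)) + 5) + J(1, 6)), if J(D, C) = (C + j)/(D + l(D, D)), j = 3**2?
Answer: 47260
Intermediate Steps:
l(f, N) = N/2
j = 9
J(D, C) = 2*(9 + C)/(3*D) (J(D, C) = (C + 9)/(D + D/2) = (9 + C)/((3*D/2)) = (9 + C)*(2/(3*D)) = 2*(9 + C)/(3*D))
2363*(((1 - 1*(-4)) + 5) + J(1, 6)) = 2363*(((1 - 1*(-4)) + 5) + (2/3)*(9 + 6)/1) = 2363*(((1 + 4) + 5) + (2/3)*1*15) = 2363*((5 + 5) + 10) = 2363*(10 + 10) = 2363*20 = 47260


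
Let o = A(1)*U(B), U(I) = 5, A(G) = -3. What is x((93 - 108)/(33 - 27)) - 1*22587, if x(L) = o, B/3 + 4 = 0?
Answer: -22602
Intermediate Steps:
B = -12 (B = -12 + 3*0 = -12 + 0 = -12)
o = -15 (o = -3*5 = -15)
x(L) = -15
x((93 - 108)/(33 - 27)) - 1*22587 = -15 - 1*22587 = -15 - 22587 = -22602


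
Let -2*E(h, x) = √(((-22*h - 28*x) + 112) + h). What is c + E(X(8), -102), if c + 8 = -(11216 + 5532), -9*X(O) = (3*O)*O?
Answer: -16756 - √854 ≈ -16785.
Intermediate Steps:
X(O) = -O²/3 (X(O) = -3*O*O/9 = -O²/3)
E(h, x) = -√(112 - 28*x - 21*h)/2 (E(h, x) = -√(((-22*h - 28*x) + 112) + h)/2 = -√(((-28*x - 22*h) + 112) + h)/2 = -√((112 - 28*x - 22*h) + h)/2 = -√(112 - 28*x - 21*h)/2)
c = -16756 (c = -8 - (11216 + 5532) = -8 - 1*16748 = -8 - 16748 = -16756)
c + E(X(8), -102) = -16756 - √(112 - 28*(-102) - (-7)*8²)/2 = -16756 - √(112 + 2856 - (-7)*64)/2 = -16756 - √(112 + 2856 - 21*(-64/3))/2 = -16756 - √(112 + 2856 + 448)/2 = -16756 - √854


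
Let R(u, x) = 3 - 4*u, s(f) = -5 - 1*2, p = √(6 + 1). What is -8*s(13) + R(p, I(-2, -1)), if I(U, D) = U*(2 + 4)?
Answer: 59 - 4*√7 ≈ 48.417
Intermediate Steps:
p = √7 ≈ 2.6458
s(f) = -7 (s(f) = -5 - 2 = -7)
I(U, D) = 6*U (I(U, D) = U*6 = 6*U)
-8*s(13) + R(p, I(-2, -1)) = -8*(-7) + (3 - 4*√7) = 56 + (3 - 4*√7) = 59 - 4*√7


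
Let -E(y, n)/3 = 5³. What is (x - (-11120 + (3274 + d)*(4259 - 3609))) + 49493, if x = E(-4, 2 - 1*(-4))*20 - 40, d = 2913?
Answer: -3968477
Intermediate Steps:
E(y, n) = -375 (E(y, n) = -3*5³ = -3*125 = -375)
x = -7540 (x = -375*20 - 40 = -7500 - 40 = -7540)
(x - (-11120 + (3274 + d)*(4259 - 3609))) + 49493 = (-7540 - (-11120 + (3274 + 2913)*(4259 - 3609))) + 49493 = (-7540 - (-11120 + 6187*650)) + 49493 = (-7540 - (-11120 + 4021550)) + 49493 = (-7540 - 1*4010430) + 49493 = (-7540 - 4010430) + 49493 = -4017970 + 49493 = -3968477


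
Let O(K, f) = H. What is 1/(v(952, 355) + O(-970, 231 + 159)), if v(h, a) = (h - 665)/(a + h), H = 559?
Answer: 1307/730900 ≈ 0.0017882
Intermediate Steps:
O(K, f) = 559
v(h, a) = (-665 + h)/(a + h)
1/(v(952, 355) + O(-970, 231 + 159)) = 1/((-665 + 952)/(355 + 952) + 559) = 1/(287/1307 + 559) = 1/(730900/1307) = 1307/730900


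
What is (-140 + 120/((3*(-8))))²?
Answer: 21025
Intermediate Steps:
(-140 + 120/((3*(-8))))² = (-140 + 120/(-24))² = (-140 + 120*(-1/24))² = (-140 - 5)² = (-145)² = 21025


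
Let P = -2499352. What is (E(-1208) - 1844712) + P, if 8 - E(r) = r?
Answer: -4342848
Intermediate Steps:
E(r) = 8 - r
(E(-1208) - 1844712) + P = ((8 - 1*(-1208)) - 1844712) - 2499352 = ((8 + 1208) - 1844712) - 2499352 = (1216 - 1844712) - 2499352 = -1843496 - 2499352 = -4342848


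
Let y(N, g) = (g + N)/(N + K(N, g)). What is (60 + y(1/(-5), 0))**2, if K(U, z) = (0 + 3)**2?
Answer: 6964321/1936 ≈ 3597.3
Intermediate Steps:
K(U, z) = 9 (K(U, z) = 3**2 = 9)
y(N, g) = (N + g)/(9 + N) (y(N, g) = (g + N)/(N + 9) = (N + g)/(9 + N))
(60 + y(1/(-5), 0))**2 = (60 + (1/(-5) + 0)/(9 + 1/(-5)))**2 = (60 + (-1/5 + 0)/(9 - 1/5))**2 = (60 - 1/5/(44/5))**2 = (60 + (5/44)*(-1/5))**2 = (60 - 1/44)**2 = (2639/44)**2 = 6964321/1936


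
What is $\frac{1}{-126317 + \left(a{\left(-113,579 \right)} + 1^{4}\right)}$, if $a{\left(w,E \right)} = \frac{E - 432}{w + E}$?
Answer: $- \frac{466}{58863109} \approx -7.9167 \cdot 10^{-6}$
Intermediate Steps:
$a{\left(w,E \right)} = \frac{-432 + E}{E + w}$
$\frac{1}{-126317 + \left(a{\left(-113,579 \right)} + 1^{4}\right)} = \frac{1}{-126317 + \left(\frac{-432 + 579}{579 - 113} + 1^{4}\right)} = \frac{1}{-126317 + \left(\frac{1}{466} \cdot 147 + 1\right)} = \frac{1}{-126317 + \left(\frac{147}{466} + 1\right)} = \frac{1}{-126317 + \frac{613}{466}} = \frac{1}{- \frac{58863109}{466}} = - \frac{466}{58863109}$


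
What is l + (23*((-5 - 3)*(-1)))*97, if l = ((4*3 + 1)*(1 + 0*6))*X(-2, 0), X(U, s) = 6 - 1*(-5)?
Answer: 17991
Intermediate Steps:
X(U, s) = 11 (X(U, s) = 6 + 5 = 11)
l = 143 (l = ((4*3 + 1)*(1 + 0*6))*11 = ((12 + 1)*(1 + 0))*11 = (13*1)*11 = 13*11 = 143)
l + (23*((-5 - 3)*(-1)))*97 = 143 + (23*((-5 - 3)*(-1)))*97 = 143 + (23*(-8*(-1)))*97 = 143 + (23*8)*97 = 143 + 184*97 = 143 + 17848 = 17991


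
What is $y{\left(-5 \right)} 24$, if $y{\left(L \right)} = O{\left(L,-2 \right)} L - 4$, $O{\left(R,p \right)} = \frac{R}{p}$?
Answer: $-396$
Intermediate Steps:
$y{\left(L \right)} = -4 - \frac{L^{2}}{2}$ ($y{\left(L \right)} = \frac{L}{-2} L - 4 = L \left(- \frac{1}{2}\right) L - 4 = - \frac{L}{2} L - 4 = - \frac{L^{2}}{2} - 4 = -4 - \frac{L^{2}}{2}$)
$y{\left(-5 \right)} 24 = \left(-4 - \frac{\left(-5\right)^{2}}{2}\right) 24 = \left(-4 - \frac{25}{2}\right) 24 = \left(- \frac{33}{2}\right) 24 = -396$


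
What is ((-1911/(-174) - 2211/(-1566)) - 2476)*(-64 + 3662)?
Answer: -2313517598/261 ≈ -8.8640e+6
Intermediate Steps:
((-1911/(-174) - 2211/(-1566)) - 2476)*(-64 + 3662) = ((-1911*(-1/174) - 2211*(-1/1566)) - 2476)*3598 = ((637/58 + 737/522) - 2476)*3598 = (3235/261 - 2476)*3598 = -643001/261*3598 = -2313517598/261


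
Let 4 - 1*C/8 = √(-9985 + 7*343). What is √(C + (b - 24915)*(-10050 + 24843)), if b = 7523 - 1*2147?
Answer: √(-289040395 - 32*I*√474) ≈ 0.e-2 - 17001.0*I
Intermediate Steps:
b = 5376 (b = 7523 - 2147 = 5376)
C = 32 - 32*I*√474 (C = 32 - 8*√(-9985 + 7*343) = 32 - 8*√(-9985 + 2401) = 32 - 32*I*√474 ≈ 32.0 - 696.69*I)
√(C + (b - 24915)*(-10050 + 24843)) = √((32 - 32*I*√474) + (5376 - 24915)*(-10050 + 24843)) = √((32 - 32*I*√474) - 19539*14793) = √((32 - 32*I*√474) - 289040427) = √(-289040395 - 32*I*√474)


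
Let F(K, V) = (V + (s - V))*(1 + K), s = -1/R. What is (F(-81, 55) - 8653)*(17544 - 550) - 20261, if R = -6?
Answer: -441887789/3 ≈ -1.4730e+8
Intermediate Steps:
s = ⅙ (s = -1/(-6) = -⅙*(-1) = ⅙ ≈ 0.16667)
F(K, V) = ⅙ + K/6 (F(K, V) = (V + (⅙ - V))*(1 + K) = (1 + K)/6 = ⅙ + K/6)
(F(-81, 55) - 8653)*(17544 - 550) - 20261 = ((⅙ + (⅙)*(-81)) - 8653)*(17544 - 550) - 20261 = ((⅙ - 27/2) - 8653)*16994 - 20261 = (-40/3 - 8653)*16994 - 20261 = -25999/3*16994 - 20261 = -441827006/3 - 20261 = -441887789/3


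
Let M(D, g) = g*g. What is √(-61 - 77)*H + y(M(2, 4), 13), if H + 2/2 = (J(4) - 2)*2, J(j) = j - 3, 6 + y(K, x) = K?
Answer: 10 - 3*I*√138 ≈ 10.0 - 35.242*I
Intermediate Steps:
M(D, g) = g²
y(K, x) = -6 + K
J(j) = -3 + j
H = -3 (H = -1 + ((-3 + 4) - 2)*2 = -1 + (1 - 2)*2 = -1 - 1*2 = -1 - 2 = -3)
√(-61 - 77)*H + y(M(2, 4), 13) = √(-61 - 77)*(-3) + (-6 + 4²) = √(-138)*(-3) + (-6 + 16) = (I*√138)*(-3) + 10 = -3*I*√138 + 10 = 10 - 3*I*√138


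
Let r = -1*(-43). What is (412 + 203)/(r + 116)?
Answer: 205/53 ≈ 3.8679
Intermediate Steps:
r = 43
(412 + 203)/(r + 116) = (412 + 203)/(43 + 116) = 615/159 = 615*(1/159) = 205/53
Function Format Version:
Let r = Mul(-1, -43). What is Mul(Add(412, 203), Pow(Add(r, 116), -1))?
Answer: Rational(205, 53) ≈ 3.8679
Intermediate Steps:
r = 43
Mul(Add(412, 203), Pow(Add(r, 116), -1)) = Mul(Add(412, 203), Pow(Add(43, 116), -1)) = Mul(615, Pow(159, -1)) = Mul(615, Rational(1, 159)) = Rational(205, 53)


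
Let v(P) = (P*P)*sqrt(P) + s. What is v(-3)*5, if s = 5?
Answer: 25 + 45*I*sqrt(3) ≈ 25.0 + 77.942*I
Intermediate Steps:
v(P) = 5 + P**(5/2) (v(P) = (P*P)*sqrt(P) + 5 = P**2*sqrt(P) + 5 = P**(5/2) + 5 = 5 + P**(5/2))
v(-3)*5 = (5 + (-3)**(5/2))*5 = (5 + 9*I*sqrt(3))*5 = 25 + 45*I*sqrt(3)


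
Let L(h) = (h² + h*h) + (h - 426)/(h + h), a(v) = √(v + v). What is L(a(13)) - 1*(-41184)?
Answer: 82473/2 - 213*√26/26 ≈ 41195.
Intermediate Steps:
a(v) = √2*√v (a(v) = √(2*v) = √2*√v)
L(h) = 2*h² + (-426 + h)/(2*h) (L(h) = (h² + h²) + (-426 + h)/((2*h)) = 2*h² + (-426 + h)*(1/(2*h)) = 2*h² + (-426 + h)/(2*h))
L(a(13)) - 1*(-41184) = (-426 + √2*√13 + 4*(√2*√13)³)/(2*((√2*√13))) - 1*(-41184) = (-426 + √26 + 4*(√26)³)/(2*(√26)) + 41184 = (√26/26)*(-426 + √26 + 4*(26*√26))/2 + 41184 = (√26/26)*(-426 + √26 + 104*√26)/2 + 41184 = (√26/26)*(-426 + 105*√26)/2 + 41184 = √26*(-426 + 105*√26)/52 + 41184 = 41184 + √26*(-426 + 105*√26)/52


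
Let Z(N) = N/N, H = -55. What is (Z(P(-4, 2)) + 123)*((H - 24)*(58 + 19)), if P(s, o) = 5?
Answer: -754292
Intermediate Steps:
Z(N) = 1
(Z(P(-4, 2)) + 123)*((H - 24)*(58 + 19)) = (1 + 123)*((-55 - 24)*(58 + 19)) = 124*(-79*77) = 124*(-6083) = -754292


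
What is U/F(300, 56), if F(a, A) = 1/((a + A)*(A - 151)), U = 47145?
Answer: -1594443900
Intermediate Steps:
F(a, A) = 1/((-151 + A)*(A + a)) (F(a, A) = 1/((A + a)*(-151 + A)) = 1/((-151 + A)*(A + a)))
U/F(300, 56) = 47145/(1/(56² - 151*56 - 151*300 + 56*300)) = 47145/(1/(3136 - 8456 - 45300 + 16800)) = 47145/(1/(-33820)) = 47145/(-1/33820) = 47145*(-33820) = -1594443900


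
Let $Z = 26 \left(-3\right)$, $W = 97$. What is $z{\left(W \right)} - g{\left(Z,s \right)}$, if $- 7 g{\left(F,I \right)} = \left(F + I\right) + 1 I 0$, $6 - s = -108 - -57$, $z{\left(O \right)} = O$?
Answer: $94$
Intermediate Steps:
$s = 57$ ($s = 6 - \left(-108 - -57\right) = 6 - \left(-108 + 57\right) = 6 - -51 = 6 + 51 = 57$)
$Z = -78$
$g{\left(F,I \right)} = - \frac{F}{7} - \frac{I}{7}$ ($g{\left(F,I \right)} = - \frac{\left(F + I\right) + 1 I 0}{7} = - \frac{\left(F + I\right) + I 0}{7} = - \frac{\left(F + I\right) + 0}{7} = - \frac{F + I}{7} = - \frac{F}{7} - \frac{I}{7}$)
$z{\left(W \right)} - g{\left(Z,s \right)} = 97 - \left(\left(- \frac{1}{7}\right) \left(-78\right) - \frac{57}{7}\right) = 97 - \left(\frac{78}{7} - \frac{57}{7}\right) = 97 - 3 = 94$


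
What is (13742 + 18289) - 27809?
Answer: 4222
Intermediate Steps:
(13742 + 18289) - 27809 = 32031 - 27809 = 4222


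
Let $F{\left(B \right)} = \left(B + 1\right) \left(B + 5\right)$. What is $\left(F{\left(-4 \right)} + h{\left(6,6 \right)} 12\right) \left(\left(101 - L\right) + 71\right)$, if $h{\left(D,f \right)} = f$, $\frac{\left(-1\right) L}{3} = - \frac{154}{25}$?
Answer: $\frac{264822}{25} \approx 10593.0$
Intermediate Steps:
$F{\left(B \right)} = \left(1 + B\right) \left(5 + B\right)$
$L = \frac{462}{25}$ ($L = - 3 \left(- \frac{154}{25}\right) = - 3 \left(\left(-154\right) \frac{1}{25}\right) = \left(-3\right) \left(- \frac{154}{25}\right) = \frac{462}{25} \approx 18.48$)
$\left(F{\left(-4 \right)} + h{\left(6,6 \right)} 12\right) \left(\left(101 - L\right) + 71\right) = \left(\left(5 + \left(-4\right)^{2} + 6 \left(-4\right)\right) + 6 \cdot 12\right) \left(\left(101 - \frac{462}{25}\right) + 71\right) = \left(\left(5 + 16 - 24\right) + 72\right) \left(\left(101 - \frac{462}{25}\right) + 71\right) = \left(-3 + 72\right) \left(\frac{2063}{25} + 71\right) = 69 \cdot \frac{3838}{25} = \frac{264822}{25}$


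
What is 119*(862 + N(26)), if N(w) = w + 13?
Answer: 107219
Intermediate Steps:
N(w) = 13 + w
119*(862 + N(26)) = 119*(862 + (13 + 26)) = 119*(862 + 39) = 119*901 = 107219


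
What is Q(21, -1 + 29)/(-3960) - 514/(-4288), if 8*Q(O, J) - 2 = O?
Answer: 252889/2122560 ≈ 0.11914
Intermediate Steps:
Q(O, J) = 1/4 + O/8
Q(21, -1 + 29)/(-3960) - 514/(-4288) = (1/4 + (1/8)*21)/(-3960) - 514/(-4288) = (1/4 + 21/8)*(-1/3960) - 514*(-1/4288) = (23/8)*(-1/3960) + 257/2144 = -23/31680 + 257/2144 = 252889/2122560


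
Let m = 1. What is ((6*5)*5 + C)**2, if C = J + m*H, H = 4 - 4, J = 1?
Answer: 22801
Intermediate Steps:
H = 0
C = 1 (C = 1 + 1*0 = 1 + 0 = 1)
((6*5)*5 + C)**2 = ((6*5)*5 + 1)**2 = (30*5 + 1)**2 = (150 + 1)**2 = 151**2 = 22801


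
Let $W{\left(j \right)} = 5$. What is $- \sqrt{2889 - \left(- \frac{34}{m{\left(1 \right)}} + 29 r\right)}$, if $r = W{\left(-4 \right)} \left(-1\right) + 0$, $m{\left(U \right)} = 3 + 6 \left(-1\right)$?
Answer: $- \frac{2 \sqrt{6801}}{3} \approx -54.979$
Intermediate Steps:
$m{\left(U \right)} = -3$ ($m{\left(U \right)} = 3 - 6 = -3$)
$r = -5$ ($r = 5 \left(-1\right) + 0 = -5 + 0 = -5$)
$- \sqrt{2889 - \left(- \frac{34}{m{\left(1 \right)}} + 29 r\right)} = - \sqrt{2889 + \left(\frac{34}{-3} - -145\right)} = - \sqrt{2889 + \left(34 \left(- \frac{1}{3}\right) + 145\right)} = - \sqrt{2889 + \left(- \frac{34}{3} + 145\right)} = - \sqrt{2889 + \frac{401}{3}} = - \sqrt{\frac{9068}{3}} = - \frac{2 \sqrt{6801}}{3}$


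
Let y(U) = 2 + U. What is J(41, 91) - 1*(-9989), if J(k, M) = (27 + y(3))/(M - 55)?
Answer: 89909/9 ≈ 9989.9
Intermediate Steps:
J(k, M) = 32/(-55 + M) (J(k, M) = (27 + (2 + 3))/(M - 55) = (27 + 5)/(-55 + M) = 32/(-55 + M))
J(41, 91) - 1*(-9989) = 32/(-55 + 91) - 1*(-9989) = 32/36 + 9989 = 32*(1/36) + 9989 = 8/9 + 9989 = 89909/9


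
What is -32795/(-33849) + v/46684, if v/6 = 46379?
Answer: 5475149203/790103358 ≈ 6.9297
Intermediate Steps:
v = 278274 (v = 6*46379 = 278274)
-32795/(-33849) + v/46684 = -32795/(-33849) + 278274/46684 = -32795*(-1/33849) + 278274*(1/46684) = 32795/33849 + 139137/23342 = 5475149203/790103358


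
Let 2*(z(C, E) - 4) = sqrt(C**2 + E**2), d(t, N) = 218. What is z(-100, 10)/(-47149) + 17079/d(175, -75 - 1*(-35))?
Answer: 805256899/10278482 - 5*sqrt(101)/47149 ≈ 78.343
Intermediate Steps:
z(C, E) = 4 + sqrt(C**2 + E**2)/2
z(-100, 10)/(-47149) + 17079/d(175, -75 - 1*(-35)) = (4 + sqrt((-100)**2 + 10**2)/2)/(-47149) + 17079/218 = (4 + sqrt(10000 + 100)/2)*(-1/47149) + 17079*(1/218) = (4 + sqrt(10100)/2)*(-1/47149) + 17079/218 = (4 + (10*sqrt(101))/2)*(-1/47149) + 17079/218 = (4 + 5*sqrt(101))*(-1/47149) + 17079/218 = (-4/47149 - 5*sqrt(101)/47149) + 17079/218 = 805256899/10278482 - 5*sqrt(101)/47149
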